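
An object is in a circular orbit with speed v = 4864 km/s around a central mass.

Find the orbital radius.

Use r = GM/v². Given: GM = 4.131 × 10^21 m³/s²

Convert to SI: v = 4864 km/s = 4.864e+06 m/s.
For a circular orbit, v² = GM / r, so r = GM / v².
r = 4.131e+21 / (4.864e+06)² m ≈ 1.746e+08 m = 1.746 × 10^8 m.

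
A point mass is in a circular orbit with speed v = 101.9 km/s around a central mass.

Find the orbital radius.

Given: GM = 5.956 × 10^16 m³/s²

Convert to SI: v = 101.9 km/s = 101900 m/s.
For a circular orbit, v² = GM / r, so r = GM / v².
r = 5.956e+16 / (101900)² m ≈ 5.736e+06 m = 5.736 Mm.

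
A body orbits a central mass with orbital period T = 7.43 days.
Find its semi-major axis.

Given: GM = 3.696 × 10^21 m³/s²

Convert to SI: T = 7.43 days = 641952 s.
Invert Kepler's third law: a = (GM · T² / (4π²))^(1/3).
Substituting T = 641952 s and GM = 3.696e+21 m³/s²:
a = (3.696e+21 · (641952)² / (4π²))^(1/3) m
a ≈ 3.379e+10 m = 3.379 × 10^10 m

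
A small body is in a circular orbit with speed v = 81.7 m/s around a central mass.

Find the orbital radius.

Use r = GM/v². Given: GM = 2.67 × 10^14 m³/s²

For a circular orbit, v² = GM / r, so r = GM / v².
r = 2.67e+14 / (81.7)² m ≈ 4e+10 m = 40 Gm.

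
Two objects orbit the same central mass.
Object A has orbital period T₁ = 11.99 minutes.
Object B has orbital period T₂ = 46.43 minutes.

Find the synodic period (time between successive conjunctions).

Convert to SI: T₁ = 11.99 minutes = 719.4 s; T₂ = 46.43 minutes = 2785.8 s.
T_syn = |T₁ · T₂ / (T₁ − T₂)|.
T_syn = |719.4 · 2785.8 / (719.4 − 2785.8)| s ≈ 969.9 s = 16.16 minutes.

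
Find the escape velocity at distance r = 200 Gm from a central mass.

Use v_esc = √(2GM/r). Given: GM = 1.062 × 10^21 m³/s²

Convert to SI: r = 200 Gm = 2e+11 m.
Escape velocity comes from setting total energy to zero: ½v² − GM/r = 0 ⇒ v_esc = √(2GM / r).
v_esc = √(2 · 1.062e+21 / 2e+11) m/s ≈ 1.031e+05 m/s = 103.1 km/s.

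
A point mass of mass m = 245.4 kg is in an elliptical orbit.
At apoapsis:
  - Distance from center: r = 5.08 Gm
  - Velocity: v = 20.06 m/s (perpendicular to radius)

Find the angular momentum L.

Convert to SI: r = 5.08 Gm = 5.08e+09 m.
Since v is perpendicular to r, L = m · v · r.
L = 245.4 · 20.06 · 5.08e+09 kg·m²/s ≈ 2.501e+13 kg·m²/s.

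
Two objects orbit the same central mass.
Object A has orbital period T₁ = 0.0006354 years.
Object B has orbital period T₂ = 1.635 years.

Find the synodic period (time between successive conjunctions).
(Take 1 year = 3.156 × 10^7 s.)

Convert to SI: T₁ = 0.0006354 years = 20053.2 s; T₂ = 1.635 years = 5.16006e+07 s.
T_syn = |T₁ · T₂ / (T₁ − T₂)|.
T_syn = |20053.2 · 5.16006e+07 / (20053.2 − 5.16006e+07)| s ≈ 2.006e+04 s = 0.0006356 years.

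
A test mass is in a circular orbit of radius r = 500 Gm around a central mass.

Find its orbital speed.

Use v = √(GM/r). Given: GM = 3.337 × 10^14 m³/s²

Convert to SI: r = 500 Gm = 5e+11 m.
For a circular orbit, gravity supplies the centripetal force, so v = √(GM / r).
v = √(3.337e+14 / 5e+11) m/s ≈ 25.83 m/s = 25.83 m/s.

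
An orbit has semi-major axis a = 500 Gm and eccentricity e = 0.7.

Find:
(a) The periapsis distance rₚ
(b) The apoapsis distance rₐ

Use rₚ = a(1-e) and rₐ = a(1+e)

Convert to SI: a = 500 Gm = 5e+11 m.
(a) rₚ = a(1 − e) = 5e+11 · (1 − 0.7) = 5e+11 · 0.3 ≈ 1.5e+11 m = 150 Gm.
(b) rₐ = a(1 + e) = 5e+11 · (1 + 0.7) = 5e+11 · 1.7 ≈ 8.5e+11 m = 850 Gm.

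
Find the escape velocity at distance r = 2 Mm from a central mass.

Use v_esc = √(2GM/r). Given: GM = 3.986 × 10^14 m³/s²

Convert to SI: r = 2 Mm = 2e+06 m.
Escape velocity comes from setting total energy to zero: ½v² − GM/r = 0 ⇒ v_esc = √(2GM / r).
v_esc = √(2 · 3.986e+14 / 2e+06) m/s ≈ 1.996e+04 m/s = 19.96 km/s.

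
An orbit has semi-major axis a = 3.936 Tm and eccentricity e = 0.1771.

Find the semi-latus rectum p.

Convert to SI: a = 3.936 Tm = 3.936e+12 m.
p = a (1 − e²).
p = 3.936e+12 · (1 − (0.1771)²) = 3.936e+12 · 0.968636 ≈ 3.813e+12 m = 3.813 Tm.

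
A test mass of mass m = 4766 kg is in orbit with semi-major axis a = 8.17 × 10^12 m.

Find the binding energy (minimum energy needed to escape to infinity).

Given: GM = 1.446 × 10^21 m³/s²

Total orbital energy is E = −GMm/(2a); binding energy is E_bind = −E = GMm/(2a).
E_bind = 1.446e+21 · 4766 / (2 · 8.17e+12) J ≈ 4.218e+11 J = 421.8 GJ.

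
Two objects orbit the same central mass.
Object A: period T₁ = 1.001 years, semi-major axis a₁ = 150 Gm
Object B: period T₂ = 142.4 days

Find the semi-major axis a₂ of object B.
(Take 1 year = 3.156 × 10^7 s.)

Convert to SI: T₁ = 1.001 years = 3.15916e+07 s; a₁ = 150 Gm = 1.5e+11 m; T₂ = 142.4 days = 1.23034e+07 s.
Kepler's third law: (T₁/T₂)² = (a₁/a₂)³ ⇒ a₂ = a₁ · (T₂/T₁)^(2/3).
T₂/T₁ = 1.23034e+07 / 3.15916e+07 = 0.389451.
a₂ = 1.5e+11 · (0.389451)^(2/3) m ≈ 7.999e+10 m = 79.99 Gm.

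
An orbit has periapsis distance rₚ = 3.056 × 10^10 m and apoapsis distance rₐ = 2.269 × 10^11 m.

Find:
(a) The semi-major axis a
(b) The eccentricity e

(a) a = (rₚ + rₐ) / 2 = (3.056e+10 + 2.269e+11) / 2 ≈ 1.287e+11 m = 1.287 × 10^11 m.
(b) e = (rₐ − rₚ) / (rₐ + rₚ) = (2.269e+11 − 3.056e+10) / (2.269e+11 + 3.056e+10) ≈ 0.7626.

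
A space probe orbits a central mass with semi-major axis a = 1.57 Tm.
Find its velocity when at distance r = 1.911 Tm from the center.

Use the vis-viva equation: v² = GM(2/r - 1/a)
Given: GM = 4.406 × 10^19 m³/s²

Convert to SI: a = 1.57 Tm = 1.57e+12 m; r = 1.911 Tm = 1.911e+12 m.
Vis-viva: v = √(GM · (2/r − 1/a)).
2/r − 1/a = 2/1.911e+12 − 1/1.57e+12 = 4.0963e-13 m⁻¹.
v = √(4.406e+19 · 4.0963e-13) m/s ≈ 4248 m/s = 4.248 km/s.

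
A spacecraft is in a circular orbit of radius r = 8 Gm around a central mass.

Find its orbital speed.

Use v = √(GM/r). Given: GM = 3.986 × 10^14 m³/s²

Convert to SI: r = 8 Gm = 8e+09 m.
For a circular orbit, gravity supplies the centripetal force, so v = √(GM / r).
v = √(3.986e+14 / 8e+09) m/s ≈ 223.2 m/s = 223.2 m/s.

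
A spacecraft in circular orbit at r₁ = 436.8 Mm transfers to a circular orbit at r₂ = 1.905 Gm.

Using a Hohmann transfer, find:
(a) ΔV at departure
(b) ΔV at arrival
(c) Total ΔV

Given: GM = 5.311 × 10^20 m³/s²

Convert to SI: r₁ = 436.8 Mm = 4.368e+08 m; r₂ = 1.905 Gm = 1.905e+09 m.
Transfer semi-major axis: a_t = (r₁ + r₂)/2 = (4.368e+08 + 1.905e+09)/2 = 1.1709e+09 m.
Circular speeds: v₁ = √(GM/r₁) = 1.10267e+06 m/s, v₂ = √(GM/r₂) = 528008 m/s.
Transfer speeds (vis-viva v² = GM(2/r − 1/a_t)): v₁ᵗ = 1.40648e+06 m/s, v₂ᵗ = 322494 m/s.
(a) ΔV₁ = |v₁ᵗ − v₁| ≈ 3.038e+05 m/s = 303.8 km/s.
(b) ΔV₂ = |v₂ − v₂ᵗ| ≈ 2.055e+05 m/s = 205.5 km/s.
(c) ΔV_total = ΔV₁ + ΔV₂ ≈ 5.093e+05 m/s = 509.3 km/s.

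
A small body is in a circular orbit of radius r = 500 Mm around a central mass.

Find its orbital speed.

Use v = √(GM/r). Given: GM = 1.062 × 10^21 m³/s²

Convert to SI: r = 500 Mm = 5e+08 m.
For a circular orbit, gravity supplies the centripetal force, so v = √(GM / r).
v = √(1.062e+21 / 5e+08) m/s ≈ 1.457e+06 m/s = 1457 km/s.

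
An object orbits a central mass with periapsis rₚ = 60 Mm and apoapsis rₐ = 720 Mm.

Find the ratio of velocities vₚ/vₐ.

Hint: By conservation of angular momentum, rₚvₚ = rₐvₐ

Convert to SI: rₚ = 60 Mm = 6e+07 m; rₐ = 720 Mm = 7.2e+08 m.
Conservation of angular momentum gives rₚvₚ = rₐvₐ, so vₚ/vₐ = rₐ/rₚ.
vₚ/vₐ = 7.2e+08 / 6e+07 ≈ 12.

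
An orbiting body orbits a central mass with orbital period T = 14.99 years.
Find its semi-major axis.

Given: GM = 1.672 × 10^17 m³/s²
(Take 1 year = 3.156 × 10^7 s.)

Convert to SI: T = 14.99 years = 4.73084e+08 s.
Invert Kepler's third law: a = (GM · T² / (4π²))^(1/3).
Substituting T = 4.73084e+08 s and GM = 1.672e+17 m³/s²:
a = (1.672e+17 · (4.73084e+08)² / (4π²))^(1/3) m
a ≈ 9.823e+10 m = 98.23 Gm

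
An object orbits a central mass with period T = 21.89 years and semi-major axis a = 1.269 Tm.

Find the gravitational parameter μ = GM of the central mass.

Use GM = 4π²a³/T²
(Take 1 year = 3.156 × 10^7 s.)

Convert to SI: T = 21.89 years = 6.90848e+08 s; a = 1.269 Tm = 1.269e+12 m.
GM = 4π² · a³ / T².
GM = 4π² · (1.269e+12)³ / (6.90848e+08)² m³/s² ≈ 1.69e+20 m³/s² = 1.69 × 10^20 m³/s².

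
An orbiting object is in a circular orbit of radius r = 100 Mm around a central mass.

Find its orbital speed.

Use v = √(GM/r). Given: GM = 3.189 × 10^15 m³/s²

Convert to SI: r = 100 Mm = 1e+08 m.
For a circular orbit, gravity supplies the centripetal force, so v = √(GM / r).
v = √(3.189e+15 / 1e+08) m/s ≈ 5647 m/s = 5.647 km/s.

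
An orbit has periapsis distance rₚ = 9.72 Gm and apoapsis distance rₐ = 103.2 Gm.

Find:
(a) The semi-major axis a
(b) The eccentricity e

Convert to SI: rₚ = 9.72 Gm = 9.72e+09 m; rₐ = 103.2 Gm = 1.032e+11 m.
(a) a = (rₚ + rₐ) / 2 = (9.72e+09 + 1.032e+11) / 2 ≈ 5.646e+10 m = 56.46 Gm.
(b) e = (rₐ − rₚ) / (rₐ + rₚ) = (1.032e+11 − 9.72e+09) / (1.032e+11 + 9.72e+09) ≈ 0.8278.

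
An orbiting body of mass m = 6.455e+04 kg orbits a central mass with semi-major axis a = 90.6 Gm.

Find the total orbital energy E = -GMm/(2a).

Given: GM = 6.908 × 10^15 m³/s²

Convert to SI: a = 90.6 Gm = 9.06e+10 m.
E = −GMm / (2a).
E = −6.908e+15 · 6.455e+04 / (2 · 9.06e+10) J ≈ -2.461e+09 J = -2.461 GJ.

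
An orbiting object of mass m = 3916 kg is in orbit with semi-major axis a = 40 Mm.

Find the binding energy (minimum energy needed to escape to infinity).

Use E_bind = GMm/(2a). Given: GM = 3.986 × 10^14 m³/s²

Convert to SI: a = 40 Mm = 4e+07 m.
Total orbital energy is E = −GMm/(2a); binding energy is E_bind = −E = GMm/(2a).
E_bind = 3.986e+14 · 3916 / (2 · 4e+07) J ≈ 1.951e+10 J = 19.51 GJ.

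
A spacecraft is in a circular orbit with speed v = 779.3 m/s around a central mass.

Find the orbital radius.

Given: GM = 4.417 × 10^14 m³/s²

For a circular orbit, v² = GM / r, so r = GM / v².
r = 4.417e+14 / (779.3)² m ≈ 7.273e+08 m = 727.3 Mm.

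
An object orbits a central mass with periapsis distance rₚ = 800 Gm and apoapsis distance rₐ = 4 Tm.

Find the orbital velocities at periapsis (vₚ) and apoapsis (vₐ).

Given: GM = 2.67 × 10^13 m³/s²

Convert to SI: rₚ = 800 Gm = 8e+11 m; rₐ = 4 Tm = 4e+12 m.
Use the vis-viva equation v² = GM(2/r − 1/a) with a = (rₚ + rₐ)/2 = (8e+11 + 4e+12)/2 = 2.4e+12 m.
vₚ = √(GM · (2/rₚ − 1/a)) = √(2.67e+13 · (2/8e+11 − 1/2.4e+12)) m/s ≈ 7.458 m/s = 7.458 m/s.
vₐ = √(GM · (2/rₐ − 1/a)) = √(2.67e+13 · (2/4e+12 − 1/2.4e+12)) m/s ≈ 1.492 m/s = 1.492 m/s.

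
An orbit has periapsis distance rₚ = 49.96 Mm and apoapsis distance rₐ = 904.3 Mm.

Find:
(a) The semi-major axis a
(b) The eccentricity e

Convert to SI: rₚ = 49.96 Mm = 4.996e+07 m; rₐ = 904.3 Mm = 9.043e+08 m.
(a) a = (rₚ + rₐ) / 2 = (4.996e+07 + 9.043e+08) / 2 ≈ 4.771e+08 m = 477.1 Mm.
(b) e = (rₐ − rₚ) / (rₐ + rₚ) = (9.043e+08 − 4.996e+07) / (9.043e+08 + 4.996e+07) ≈ 0.8953.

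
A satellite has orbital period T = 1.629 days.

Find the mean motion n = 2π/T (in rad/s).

Convert to SI: T = 1.629 days = 140746 s.
n = 2π / T.
n = 2π / 140746 s ≈ 4.464e-05 rad/s.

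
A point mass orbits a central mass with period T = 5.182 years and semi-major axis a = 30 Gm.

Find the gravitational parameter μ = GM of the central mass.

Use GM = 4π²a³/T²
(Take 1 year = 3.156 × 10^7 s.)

Convert to SI: T = 5.182 years = 1.63544e+08 s; a = 30 Gm = 3e+10 m.
GM = 4π² · a³ / T².
GM = 4π² · (3e+10)³ / (1.63544e+08)² m³/s² ≈ 3.985e+16 m³/s² = 3.985 × 10^16 m³/s².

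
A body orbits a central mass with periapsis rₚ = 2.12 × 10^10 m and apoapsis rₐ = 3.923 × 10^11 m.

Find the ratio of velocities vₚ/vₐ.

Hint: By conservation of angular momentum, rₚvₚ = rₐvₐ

Conservation of angular momentum gives rₚvₚ = rₐvₐ, so vₚ/vₐ = rₐ/rₚ.
vₚ/vₐ = 3.923e+11 / 2.12e+10 ≈ 18.5.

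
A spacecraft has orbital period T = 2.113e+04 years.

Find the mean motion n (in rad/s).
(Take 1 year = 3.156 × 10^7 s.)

Convert to SI: T = 2.113e+04 years = 6.66863e+11 s.
n = 2π / T.
n = 2π / 6.66863e+11 s ≈ 9.422e-12 rad/s.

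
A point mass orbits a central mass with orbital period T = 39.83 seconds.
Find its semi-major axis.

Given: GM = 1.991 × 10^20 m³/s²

Invert Kepler's third law: a = (GM · T² / (4π²))^(1/3).
Substituting T = 39.83 s and GM = 1.991e+20 m³/s²:
a = (1.991e+20 · (39.83)² / (4π²))^(1/3) m
a ≈ 2e+07 m = 20 Mm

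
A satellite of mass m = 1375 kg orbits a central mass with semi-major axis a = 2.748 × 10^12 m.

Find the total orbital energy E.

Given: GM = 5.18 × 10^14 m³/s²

E = −GMm / (2a).
E = −5.18e+14 · 1375 / (2 · 2.748e+12) J ≈ -1.296e+05 J = -129.6 kJ.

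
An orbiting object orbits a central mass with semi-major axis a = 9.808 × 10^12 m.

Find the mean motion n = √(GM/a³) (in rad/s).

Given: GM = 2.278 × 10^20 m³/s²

n = √(GM / a³).
n = √(2.278e+20 / (9.808e+12)³) rad/s ≈ 4.914e-10 rad/s.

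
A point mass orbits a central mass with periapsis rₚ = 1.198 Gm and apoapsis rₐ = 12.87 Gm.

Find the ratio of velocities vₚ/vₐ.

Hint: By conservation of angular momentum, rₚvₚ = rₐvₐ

Convert to SI: rₚ = 1.198 Gm = 1.198e+09 m; rₐ = 12.87 Gm = 1.287e+10 m.
Conservation of angular momentum gives rₚvₚ = rₐvₐ, so vₚ/vₐ = rₐ/rₚ.
vₚ/vₐ = 1.287e+10 / 1.198e+09 ≈ 10.74.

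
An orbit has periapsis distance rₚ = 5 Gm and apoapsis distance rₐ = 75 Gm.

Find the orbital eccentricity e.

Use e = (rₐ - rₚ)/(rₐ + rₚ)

Convert to SI: rₚ = 5 Gm = 5e+09 m; rₐ = 75 Gm = 7.5e+10 m.
e = (rₐ − rₚ) / (rₐ + rₚ).
e = (7.5e+10 − 5e+09) / (7.5e+10 + 5e+09) = 7e+10 / 8e+10 ≈ 0.875.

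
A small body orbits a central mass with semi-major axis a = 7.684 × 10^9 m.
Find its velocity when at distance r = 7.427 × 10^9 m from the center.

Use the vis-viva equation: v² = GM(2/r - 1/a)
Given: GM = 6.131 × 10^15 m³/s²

Vis-viva: v = √(GM · (2/r − 1/a)).
2/r − 1/a = 2/7.427e+09 − 1/7.684e+09 = 1.39147e-10 m⁻¹.
v = √(6.131e+15 · 1.39147e-10) m/s ≈ 923.6 m/s = 923.6 m/s.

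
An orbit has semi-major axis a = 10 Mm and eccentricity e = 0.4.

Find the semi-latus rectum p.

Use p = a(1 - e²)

Convert to SI: a = 10 Mm = 1e+07 m.
p = a (1 − e²).
p = 1e+07 · (1 − (0.4)²) = 1e+07 · 0.84 ≈ 8.4e+06 m = 8.4 Mm.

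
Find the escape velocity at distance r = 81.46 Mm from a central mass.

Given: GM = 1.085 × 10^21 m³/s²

Convert to SI: r = 81.46 Mm = 8.146e+07 m.
Escape velocity comes from setting total energy to zero: ½v² − GM/r = 0 ⇒ v_esc = √(2GM / r).
v_esc = √(2 · 1.085e+21 / 8.146e+07) m/s ≈ 5.161e+06 m/s = 5161 km/s.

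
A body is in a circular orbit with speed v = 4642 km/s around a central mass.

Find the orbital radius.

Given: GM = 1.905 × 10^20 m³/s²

Convert to SI: v = 4642 km/s = 4.642e+06 m/s.
For a circular orbit, v² = GM / r, so r = GM / v².
r = 1.905e+20 / (4.642e+06)² m ≈ 8.841e+06 m = 8.841 Mm.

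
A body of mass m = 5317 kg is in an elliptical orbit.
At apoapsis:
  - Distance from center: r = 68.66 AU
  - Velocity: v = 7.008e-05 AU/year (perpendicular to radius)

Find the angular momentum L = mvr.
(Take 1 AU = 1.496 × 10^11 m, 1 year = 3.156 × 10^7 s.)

Convert to SI: r = 68.66 AU = 1.02715e+13 m; v = 7.008e-05 AU/year = 0.332192 m/s.
Since v is perpendicular to r, L = m · v · r.
L = 5317 · 0.332192 · 1.02715e+13 kg·m²/s ≈ 1.814e+16 kg·m²/s.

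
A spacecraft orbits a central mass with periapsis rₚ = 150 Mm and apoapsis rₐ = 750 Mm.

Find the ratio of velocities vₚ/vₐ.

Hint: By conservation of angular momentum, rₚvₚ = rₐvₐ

Convert to SI: rₚ = 150 Mm = 1.5e+08 m; rₐ = 750 Mm = 7.5e+08 m.
Conservation of angular momentum gives rₚvₚ = rₐvₐ, so vₚ/vₐ = rₐ/rₚ.
vₚ/vₐ = 7.5e+08 / 1.5e+08 ≈ 5.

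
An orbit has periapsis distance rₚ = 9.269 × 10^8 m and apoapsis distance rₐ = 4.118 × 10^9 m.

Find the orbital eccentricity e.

e = (rₐ − rₚ) / (rₐ + rₚ).
e = (4.118e+09 − 9.269e+08) / (4.118e+09 + 9.269e+08) = 3.1911e+09 / 5.0449e+09 ≈ 0.6325.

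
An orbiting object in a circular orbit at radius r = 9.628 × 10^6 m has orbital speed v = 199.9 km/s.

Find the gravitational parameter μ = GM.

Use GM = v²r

Convert to SI: v = 199.9 km/s = 199900 m/s.
For a circular orbit v² = GM/r, so GM = v² · r.
GM = (199900)² · 9.628e+06 m³/s² ≈ 3.847e+17 m³/s² = 3.847 × 10^17 m³/s².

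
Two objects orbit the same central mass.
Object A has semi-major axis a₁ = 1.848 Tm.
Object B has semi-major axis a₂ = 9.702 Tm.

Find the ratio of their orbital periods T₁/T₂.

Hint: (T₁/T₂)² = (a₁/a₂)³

Convert to SI: a₁ = 1.848 Tm = 1.848e+12 m; a₂ = 9.702 Tm = 9.702e+12 m.
From Kepler's third law, (T₁/T₂)² = (a₁/a₂)³, so T₁/T₂ = (a₁/a₂)^(3/2).
a₁/a₂ = 1.848e+12 / 9.702e+12 = 0.190476.
T₁/T₂ = (0.190476)^(3/2) ≈ 0.08313.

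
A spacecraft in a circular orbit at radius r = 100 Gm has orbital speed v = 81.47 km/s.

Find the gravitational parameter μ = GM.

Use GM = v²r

Convert to SI: r = 100 Gm = 1e+11 m; v = 81.47 km/s = 81470 m/s.
For a circular orbit v² = GM/r, so GM = v² · r.
GM = (81470)² · 1e+11 m³/s² ≈ 6.637e+20 m³/s² = 6.637 × 10^20 m³/s².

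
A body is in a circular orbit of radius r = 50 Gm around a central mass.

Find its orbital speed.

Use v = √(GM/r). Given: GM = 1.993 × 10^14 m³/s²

Convert to SI: r = 50 Gm = 5e+10 m.
For a circular orbit, gravity supplies the centripetal force, so v = √(GM / r).
v = √(1.993e+14 / 5e+10) m/s ≈ 63.13 m/s = 63.13 m/s.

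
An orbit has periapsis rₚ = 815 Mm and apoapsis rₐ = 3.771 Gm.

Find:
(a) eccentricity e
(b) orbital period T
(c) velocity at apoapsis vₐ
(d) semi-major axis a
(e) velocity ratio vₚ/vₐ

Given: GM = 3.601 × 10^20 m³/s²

Convert to SI: rₚ = 815 Mm = 8.15e+08 m; rₐ = 3.771 Gm = 3.771e+09 m.
(a) e = (rₐ − rₚ)/(rₐ + rₚ) = (3.771e+09 − 8.15e+08)/(3.771e+09 + 8.15e+08) ≈ 0.6446
(b) With a = (rₚ + rₐ)/2 = 2.293e+09 m, T = 2π √(a³/GM) = 2π √((2.293e+09)³/3.601e+20) s ≈ 3.636e+04 s
(c) With a = (rₚ + rₐ)/2 = 2.293e+09 m, vₐ = √(GM (2/rₐ − 1/a)) = √(3.601e+20 · (2/3.771e+09 − 1/2.293e+09)) m/s ≈ 1.842e+05 m/s
(d) a = (rₚ + rₐ)/2 = (8.15e+08 + 3.771e+09)/2 ≈ 2.293e+09 m
(e) Conservation of angular momentum (rₚvₚ = rₐvₐ) gives vₚ/vₐ = rₐ/rₚ = 3.771e+09/8.15e+08 ≈ 4.627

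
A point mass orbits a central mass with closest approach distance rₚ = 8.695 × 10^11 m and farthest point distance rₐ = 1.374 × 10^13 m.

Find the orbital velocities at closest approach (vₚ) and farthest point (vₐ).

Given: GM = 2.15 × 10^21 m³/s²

Use the vis-viva equation v² = GM(2/r − 1/a) with a = (rₚ + rₐ)/2 = (8.695e+11 + 1.374e+13)/2 = 7.30475e+12 m.
vₚ = √(GM · (2/rₚ − 1/a)) = √(2.15e+21 · (2/8.695e+11 − 1/7.30475e+12)) m/s ≈ 6.82e+04 m/s = 68.2 km/s.
vₐ = √(GM · (2/rₐ − 1/a)) = √(2.15e+21 · (2/1.374e+13 − 1/7.30475e+12)) m/s ≈ 4316 m/s = 4.316 km/s.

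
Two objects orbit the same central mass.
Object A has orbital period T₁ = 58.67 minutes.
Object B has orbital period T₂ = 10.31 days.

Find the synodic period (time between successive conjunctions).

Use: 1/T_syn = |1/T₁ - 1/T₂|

Convert to SI: T₁ = 58.67 minutes = 3520.2 s; T₂ = 10.31 days = 890784 s.
T_syn = |T₁ · T₂ / (T₁ − T₂)|.
T_syn = |3520.2 · 890784 / (3520.2 − 890784)| s ≈ 3534 s = 58.9 minutes.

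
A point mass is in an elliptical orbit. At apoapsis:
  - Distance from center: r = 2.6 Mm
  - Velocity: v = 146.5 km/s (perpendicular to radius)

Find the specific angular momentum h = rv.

Convert to SI: r = 2.6 Mm = 2.6e+06 m; v = 146.5 km/s = 146500 m/s.
With v perpendicular to r, h = r · v.
h = 2.6e+06 · 146500 m²/s ≈ 3.809e+11 m²/s.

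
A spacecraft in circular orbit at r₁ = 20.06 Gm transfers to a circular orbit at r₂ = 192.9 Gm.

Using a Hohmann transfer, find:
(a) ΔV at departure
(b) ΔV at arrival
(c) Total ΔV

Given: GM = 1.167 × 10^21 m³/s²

Convert to SI: r₁ = 20.06 Gm = 2.006e+10 m; r₂ = 192.9 Gm = 1.929e+11 m.
Transfer semi-major axis: a_t = (r₁ + r₂)/2 = (2.006e+10 + 1.929e+11)/2 = 1.0648e+11 m.
Circular speeds: v₁ = √(GM/r₁) = 241196 m/s, v₂ = √(GM/r₂) = 77780.2 m/s.
Transfer speeds (vis-viva v² = GM(2/r − 1/a_t)): v₁ᵗ = 324640 m/s, v₂ᵗ = 33759.9 m/s.
(a) ΔV₁ = |v₁ᵗ − v₁| ≈ 8.344e+04 m/s = 83.44 km/s.
(b) ΔV₂ = |v₂ − v₂ᵗ| ≈ 4.402e+04 m/s = 44.02 km/s.
(c) ΔV_total = ΔV₁ + ΔV₂ ≈ 1.275e+05 m/s = 127.5 km/s.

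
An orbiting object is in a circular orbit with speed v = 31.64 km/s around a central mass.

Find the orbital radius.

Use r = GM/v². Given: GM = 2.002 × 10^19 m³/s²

Convert to SI: v = 31.64 km/s = 31640 m/s.
For a circular orbit, v² = GM / r, so r = GM / v².
r = 2.002e+19 / (31640)² m ≈ 2e+10 m = 20 Gm.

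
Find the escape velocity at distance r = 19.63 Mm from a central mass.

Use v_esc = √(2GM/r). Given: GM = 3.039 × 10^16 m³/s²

Convert to SI: r = 19.63 Mm = 1.963e+07 m.
Escape velocity comes from setting total energy to zero: ½v² − GM/r = 0 ⇒ v_esc = √(2GM / r).
v_esc = √(2 · 3.039e+16 / 1.963e+07) m/s ≈ 5.564e+04 m/s = 55.64 km/s.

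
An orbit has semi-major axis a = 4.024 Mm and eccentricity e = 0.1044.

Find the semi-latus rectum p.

Convert to SI: a = 4.024 Mm = 4.024e+06 m.
p = a (1 − e²).
p = 4.024e+06 · (1 − (0.1044)²) = 4.024e+06 · 0.989101 ≈ 3.98e+06 m = 3.98 Mm.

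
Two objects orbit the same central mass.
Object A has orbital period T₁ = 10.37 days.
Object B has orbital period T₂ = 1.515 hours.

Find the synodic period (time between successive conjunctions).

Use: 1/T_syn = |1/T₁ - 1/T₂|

Convert to SI: T₁ = 10.37 days = 895968 s; T₂ = 1.515 hours = 5454 s.
T_syn = |T₁ · T₂ / (T₁ − T₂)|.
T_syn = |895968 · 5454 / (895968 − 5454)| s ≈ 5487 s = 1.524 hours.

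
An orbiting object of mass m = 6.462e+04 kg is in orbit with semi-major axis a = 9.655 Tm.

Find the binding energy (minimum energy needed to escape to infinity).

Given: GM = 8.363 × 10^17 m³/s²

Convert to SI: a = 9.655 Tm = 9.655e+12 m.
Total orbital energy is E = −GMm/(2a); binding energy is E_bind = −E = GMm/(2a).
E_bind = 8.363e+17 · 6.462e+04 / (2 · 9.655e+12) J ≈ 2.799e+09 J = 2.799 GJ.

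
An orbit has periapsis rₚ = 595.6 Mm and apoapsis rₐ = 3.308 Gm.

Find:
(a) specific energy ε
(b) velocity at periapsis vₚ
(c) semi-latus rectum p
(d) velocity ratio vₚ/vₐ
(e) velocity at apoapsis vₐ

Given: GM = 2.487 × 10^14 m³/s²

Convert to SI: rₚ = 595.6 Mm = 5.956e+08 m; rₐ = 3.308 Gm = 3.308e+09 m.
(a) With a = (rₚ + rₐ)/2 = 1.9518e+09 m, ε = −GM/(2a) = −2.487e+14/(2 · 1.9518e+09) J/kg ≈ -6.371e+04 J/kg
(b) With a = (rₚ + rₐ)/2 = 1.9518e+09 m, vₚ = √(GM (2/rₚ − 1/a)) = √(2.487e+14 · (2/5.956e+08 − 1/1.9518e+09)) m/s ≈ 841.3 m/s
(c) From a = (rₚ + rₐ)/2 = 1.9518e+09 m and e = (rₐ − rₚ)/(rₐ + rₚ) = 0.694846, p = a(1 − e²) = 1.9518e+09 · (1 − (0.694846)²) ≈ 1.009e+09 m
(d) Conservation of angular momentum (rₚvₚ = rₐvₐ) gives vₚ/vₐ = rₐ/rₚ = 3.308e+09/5.956e+08 ≈ 5.554
(e) With a = (rₚ + rₐ)/2 = 1.9518e+09 m, vₐ = √(GM (2/rₐ − 1/a)) = √(2.487e+14 · (2/3.308e+09 − 1/1.9518e+09)) m/s ≈ 151.5 m/s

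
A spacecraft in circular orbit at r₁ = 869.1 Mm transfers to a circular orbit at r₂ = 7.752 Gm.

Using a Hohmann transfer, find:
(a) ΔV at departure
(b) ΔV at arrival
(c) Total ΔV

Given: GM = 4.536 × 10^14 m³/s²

Convert to SI: r₁ = 869.1 Mm = 8.691e+08 m; r₂ = 7.752 Gm = 7.752e+09 m.
Transfer semi-major axis: a_t = (r₁ + r₂)/2 = (8.691e+08 + 7.752e+09)/2 = 4.31055e+09 m.
Circular speeds: v₁ = √(GM/r₁) = 722.44 m/s, v₂ = √(GM/r₂) = 241.897 m/s.
Transfer speeds (vis-viva v² = GM(2/r − 1/a_t)): v₁ᵗ = 968.818 m/s, v₂ᵗ = 108.617 m/s.
(a) ΔV₁ = |v₁ᵗ − v₁| ≈ 246.4 m/s = 246.4 m/s.
(b) ΔV₂ = |v₂ − v₂ᵗ| ≈ 133.3 m/s = 133.3 m/s.
(c) ΔV_total = ΔV₁ + ΔV₂ ≈ 379.7 m/s = 379.7 m/s.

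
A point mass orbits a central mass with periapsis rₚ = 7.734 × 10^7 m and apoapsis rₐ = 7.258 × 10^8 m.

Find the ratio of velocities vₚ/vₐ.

Conservation of angular momentum gives rₚvₚ = rₐvₐ, so vₚ/vₐ = rₐ/rₚ.
vₚ/vₐ = 7.258e+08 / 7.734e+07 ≈ 9.385.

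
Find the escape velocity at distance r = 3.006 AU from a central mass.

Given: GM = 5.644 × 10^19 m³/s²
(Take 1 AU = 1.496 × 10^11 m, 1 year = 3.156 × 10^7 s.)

Convert to SI: r = 3.006 AU = 4.49698e+11 m.
Escape velocity comes from setting total energy to zero: ½v² − GM/r = 0 ⇒ v_esc = √(2GM / r).
v_esc = √(2 · 5.644e+19 / 4.49698e+11) m/s ≈ 1.584e+04 m/s = 3.342 AU/year.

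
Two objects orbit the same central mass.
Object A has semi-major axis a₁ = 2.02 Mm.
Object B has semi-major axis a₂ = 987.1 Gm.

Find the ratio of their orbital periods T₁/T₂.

Convert to SI: a₁ = 2.02 Mm = 2.02e+06 m; a₂ = 987.1 Gm = 9.871e+11 m.
From Kepler's third law, (T₁/T₂)² = (a₁/a₂)³, so T₁/T₂ = (a₁/a₂)^(3/2).
a₁/a₂ = 2.02e+06 / 9.871e+11 = 2.0464e-06.
T₁/T₂ = (2.0464e-06)^(3/2) ≈ 2.927e-09.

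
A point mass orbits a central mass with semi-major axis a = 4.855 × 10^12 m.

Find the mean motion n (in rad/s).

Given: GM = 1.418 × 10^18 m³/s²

n = √(GM / a³).
n = √(1.418e+18 / (4.855e+12)³) rad/s ≈ 1.113e-10 rad/s.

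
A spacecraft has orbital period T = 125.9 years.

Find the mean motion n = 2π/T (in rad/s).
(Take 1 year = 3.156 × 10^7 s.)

Convert to SI: T = 125.9 years = 3.9734e+09 s.
n = 2π / T.
n = 2π / 3.9734e+09 s ≈ 1.581e-09 rad/s.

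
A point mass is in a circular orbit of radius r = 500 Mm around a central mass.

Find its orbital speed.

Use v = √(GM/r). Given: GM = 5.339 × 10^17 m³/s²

Convert to SI: r = 500 Mm = 5e+08 m.
For a circular orbit, gravity supplies the centripetal force, so v = √(GM / r).
v = √(5.339e+17 / 5e+08) m/s ≈ 3.268e+04 m/s = 32.68 km/s.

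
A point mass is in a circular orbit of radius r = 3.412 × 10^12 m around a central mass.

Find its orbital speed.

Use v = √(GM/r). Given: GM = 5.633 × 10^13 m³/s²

For a circular orbit, gravity supplies the centripetal force, so v = √(GM / r).
v = √(5.633e+13 / 3.412e+12) m/s ≈ 4.063 m/s = 4.063 m/s.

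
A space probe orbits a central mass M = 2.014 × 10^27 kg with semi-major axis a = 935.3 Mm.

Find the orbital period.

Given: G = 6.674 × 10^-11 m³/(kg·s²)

Convert to SI: a = 935.3 Mm = 9.353e+08 m.
GM = G · M = 6.674e-11 · 2.014e+27 = 1.34414e+17 m³/s².
Kepler's third law: T = 2π √(a³ / GM).
Substituting a = 9.353e+08 m and GM = 1.34414e+17 m³/s²:
T = 2π √((9.353e+08)³ / 1.34414e+17) s
T ≈ 4.902e+05 s = 5.674 days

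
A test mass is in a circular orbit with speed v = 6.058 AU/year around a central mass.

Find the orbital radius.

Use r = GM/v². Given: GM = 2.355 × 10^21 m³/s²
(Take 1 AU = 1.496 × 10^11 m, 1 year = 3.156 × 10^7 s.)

Convert to SI: v = 6.058 AU/year = 28716 m/s.
For a circular orbit, v² = GM / r, so r = GM / v².
r = 2.355e+21 / (28716)² m ≈ 2.856e+12 m = 19.09 AU.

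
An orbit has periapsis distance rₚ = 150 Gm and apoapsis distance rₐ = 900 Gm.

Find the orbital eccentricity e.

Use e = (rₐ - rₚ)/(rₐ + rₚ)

Convert to SI: rₚ = 150 Gm = 1.5e+11 m; rₐ = 900 Gm = 9e+11 m.
e = (rₐ − rₚ) / (rₐ + rₚ).
e = (9e+11 − 1.5e+11) / (9e+11 + 1.5e+11) = 7.5e+11 / 1.05e+12 ≈ 0.7143.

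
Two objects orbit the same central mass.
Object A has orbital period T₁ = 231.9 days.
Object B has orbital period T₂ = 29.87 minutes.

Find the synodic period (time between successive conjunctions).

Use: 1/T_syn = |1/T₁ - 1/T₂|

Convert to SI: T₁ = 231.9 days = 2.00362e+07 s; T₂ = 29.87 minutes = 1792.2 s.
T_syn = |T₁ · T₂ / (T₁ − T₂)|.
T_syn = |2.00362e+07 · 1792.2 / (2.00362e+07 − 1792.2)| s ≈ 1792 s = 29.87 minutes.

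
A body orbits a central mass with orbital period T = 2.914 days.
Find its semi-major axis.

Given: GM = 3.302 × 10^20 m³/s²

Convert to SI: T = 2.914 days = 251770 s.
Invert Kepler's third law: a = (GM · T² / (4π²))^(1/3).
Substituting T = 251770 s and GM = 3.302e+20 m³/s²:
a = (3.302e+20 · (251770)² / (4π²))^(1/3) m
a ≈ 8.094e+09 m = 8.094 Gm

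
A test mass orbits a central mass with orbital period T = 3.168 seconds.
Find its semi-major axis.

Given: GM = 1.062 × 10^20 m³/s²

Invert Kepler's third law: a = (GM · T² / (4π²))^(1/3).
Substituting T = 3.168 s and GM = 1.062e+20 m³/s²:
a = (1.062e+20 · (3.168)² / (4π²))^(1/3) m
a ≈ 3e+06 m = 3 Mm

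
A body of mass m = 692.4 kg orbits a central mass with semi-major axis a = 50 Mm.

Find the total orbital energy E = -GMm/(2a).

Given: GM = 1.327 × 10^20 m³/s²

Convert to SI: a = 50 Mm = 5e+07 m.
E = −GMm / (2a).
E = −1.327e+20 · 692.4 / (2 · 5e+07) J ≈ -9.188e+14 J = -918.8 TJ.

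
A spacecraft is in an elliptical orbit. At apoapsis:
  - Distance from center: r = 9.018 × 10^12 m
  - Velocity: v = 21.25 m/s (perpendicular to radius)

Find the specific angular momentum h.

With v perpendicular to r, h = r · v.
h = 9.018e+12 · 21.25 m²/s ≈ 1.916e+14 m²/s.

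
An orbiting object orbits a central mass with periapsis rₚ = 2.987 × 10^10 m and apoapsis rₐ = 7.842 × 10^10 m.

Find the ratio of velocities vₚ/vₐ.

Conservation of angular momentum gives rₚvₚ = rₐvₐ, so vₚ/vₐ = rₐ/rₚ.
vₚ/vₐ = 7.842e+10 / 2.987e+10 ≈ 2.625.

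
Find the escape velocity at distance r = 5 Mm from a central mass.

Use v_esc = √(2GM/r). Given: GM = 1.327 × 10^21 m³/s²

Convert to SI: r = 5 Mm = 5e+06 m.
Escape velocity comes from setting total energy to zero: ½v² − GM/r = 0 ⇒ v_esc = √(2GM / r).
v_esc = √(2 · 1.327e+21 / 5e+06) m/s ≈ 2.304e+07 m/s = 2.304e+04 km/s.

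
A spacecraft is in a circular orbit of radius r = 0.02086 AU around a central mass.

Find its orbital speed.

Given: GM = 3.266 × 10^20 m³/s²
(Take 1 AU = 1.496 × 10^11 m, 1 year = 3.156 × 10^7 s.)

Convert to SI: r = 0.02086 AU = 3.12066e+09 m.
For a circular orbit, gravity supplies the centripetal force, so v = √(GM / r).
v = √(3.266e+20 / 3.12066e+09) m/s ≈ 3.235e+05 m/s = 68.25 AU/year.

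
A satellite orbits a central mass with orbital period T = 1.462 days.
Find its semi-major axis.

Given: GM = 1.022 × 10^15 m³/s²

Convert to SI: T = 1.462 days = 126317 s.
Invert Kepler's third law: a = (GM · T² / (4π²))^(1/3).
Substituting T = 126317 s and GM = 1.022e+15 m³/s²:
a = (1.022e+15 · (126317)² / (4π²))^(1/3) m
a ≈ 7.447e+07 m = 7.447 × 10^7 m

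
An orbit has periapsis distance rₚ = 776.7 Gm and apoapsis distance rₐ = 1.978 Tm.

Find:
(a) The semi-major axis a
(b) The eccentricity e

Convert to SI: rₚ = 776.7 Gm = 7.767e+11 m; rₐ = 1.978 Tm = 1.978e+12 m.
(a) a = (rₚ + rₐ) / 2 = (7.767e+11 + 1.978e+12) / 2 ≈ 1.377e+12 m = 1.377 Tm.
(b) e = (rₐ − rₚ) / (rₐ + rₚ) = (1.978e+12 − 7.767e+11) / (1.978e+12 + 7.767e+11) ≈ 0.4361.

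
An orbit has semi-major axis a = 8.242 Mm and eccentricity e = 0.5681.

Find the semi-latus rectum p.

Convert to SI: a = 8.242 Mm = 8.242e+06 m.
p = a (1 − e²).
p = 8.242e+06 · (1 − (0.5681)²) = 8.242e+06 · 0.677262 ≈ 5.582e+06 m = 5.582 Mm.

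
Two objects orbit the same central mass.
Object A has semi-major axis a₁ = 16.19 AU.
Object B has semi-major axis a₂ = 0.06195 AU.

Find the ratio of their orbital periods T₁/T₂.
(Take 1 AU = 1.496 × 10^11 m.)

Convert to SI: a₁ = 16.19 AU = 2.42202e+12 m; a₂ = 0.06195 AU = 9.26772e+09 m.
From Kepler's third law, (T₁/T₂)² = (a₁/a₂)³, so T₁/T₂ = (a₁/a₂)^(3/2).
a₁/a₂ = 2.42202e+12 / 9.26772e+09 = 261.34.
T₁/T₂ = (261.34)^(3/2) ≈ 4225.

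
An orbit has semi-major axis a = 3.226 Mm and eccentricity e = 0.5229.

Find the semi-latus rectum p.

Convert to SI: a = 3.226 Mm = 3.226e+06 m.
p = a (1 − e²).
p = 3.226e+06 · (1 − (0.5229)²) = 3.226e+06 · 0.726576 ≈ 2.344e+06 m = 2.344 Mm.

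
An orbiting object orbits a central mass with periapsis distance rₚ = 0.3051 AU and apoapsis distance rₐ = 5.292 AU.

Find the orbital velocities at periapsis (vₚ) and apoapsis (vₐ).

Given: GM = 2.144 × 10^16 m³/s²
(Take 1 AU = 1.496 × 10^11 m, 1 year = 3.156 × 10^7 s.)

Convert to SI: rₚ = 0.3051 AU = 4.5643e+10 m; rₐ = 5.292 AU = 7.91683e+11 m.
Use the vis-viva equation v² = GM(2/r − 1/a) with a = (rₚ + rₐ)/2 = (4.5643e+10 + 7.91683e+11)/2 = 4.18663e+11 m.
vₚ = √(GM · (2/rₚ − 1/a)) = √(2.144e+16 · (2/4.5643e+10 − 1/4.18663e+11)) m/s ≈ 942.5 m/s = 0.1988 AU/year.
vₐ = √(GM · (2/rₐ − 1/a)) = √(2.144e+16 · (2/7.91683e+11 − 1/4.18663e+11)) m/s ≈ 54.34 m/s = 0.01146 AU/year.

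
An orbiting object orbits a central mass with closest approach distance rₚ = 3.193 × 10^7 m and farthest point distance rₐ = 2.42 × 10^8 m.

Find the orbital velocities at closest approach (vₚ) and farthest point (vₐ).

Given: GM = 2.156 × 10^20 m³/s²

Use the vis-viva equation v² = GM(2/r − 1/a) with a = (rₚ + rₐ)/2 = (3.193e+07 + 2.42e+08)/2 = 1.36965e+08 m.
vₚ = √(GM · (2/rₚ − 1/a)) = √(2.156e+20 · (2/3.193e+07 − 1/1.36965e+08)) m/s ≈ 3.454e+06 m/s = 3454 km/s.
vₐ = √(GM · (2/rₐ − 1/a)) = √(2.156e+20 · (2/2.42e+08 − 1/1.36965e+08)) m/s ≈ 4.557e+05 m/s = 455.7 km/s.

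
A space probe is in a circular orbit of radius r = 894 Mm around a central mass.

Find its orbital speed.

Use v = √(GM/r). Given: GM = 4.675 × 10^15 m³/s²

Convert to SI: r = 894 Mm = 8.94e+08 m.
For a circular orbit, gravity supplies the centripetal force, so v = √(GM / r).
v = √(4.675e+15 / 8.94e+08) m/s ≈ 2287 m/s = 2.287 km/s.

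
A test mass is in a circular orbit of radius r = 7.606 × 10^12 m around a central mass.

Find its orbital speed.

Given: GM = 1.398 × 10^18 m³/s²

For a circular orbit, gravity supplies the centripetal force, so v = √(GM / r).
v = √(1.398e+18 / 7.606e+12) m/s ≈ 428.7 m/s = 428.7 m/s.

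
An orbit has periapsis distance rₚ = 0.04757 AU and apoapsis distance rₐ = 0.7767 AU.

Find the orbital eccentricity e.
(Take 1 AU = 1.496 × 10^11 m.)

Convert to SI: rₚ = 0.04757 AU = 7.11647e+09 m; rₐ = 0.7767 AU = 1.16194e+11 m.
e = (rₐ − rₚ) / (rₐ + rₚ).
e = (1.16194e+11 − 7.11647e+09) / (1.16194e+11 + 7.11647e+09) = 1.09078e+11 / 1.23311e+11 ≈ 0.8846.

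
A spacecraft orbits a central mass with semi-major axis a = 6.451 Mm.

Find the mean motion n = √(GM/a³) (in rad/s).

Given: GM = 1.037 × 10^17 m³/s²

Convert to SI: a = 6.451 Mm = 6.451e+06 m.
n = √(GM / a³).
n = √(1.037e+17 / (6.451e+06)³) rad/s ≈ 0.01965 rad/s.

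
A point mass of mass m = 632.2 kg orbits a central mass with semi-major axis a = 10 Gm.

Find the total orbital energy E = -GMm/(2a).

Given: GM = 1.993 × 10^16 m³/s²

Convert to SI: a = 10 Gm = 1e+10 m.
E = −GMm / (2a).
E = −1.993e+16 · 632.2 / (2 · 1e+10) J ≈ -6.3e+08 J = -630 MJ.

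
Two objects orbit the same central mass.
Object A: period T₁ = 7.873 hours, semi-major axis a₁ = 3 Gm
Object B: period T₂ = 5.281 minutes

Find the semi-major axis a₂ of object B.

Convert to SI: T₁ = 7.873 hours = 28342.8 s; a₁ = 3 Gm = 3e+09 m; T₂ = 5.281 minutes = 316.86 s.
Kepler's third law: (T₁/T₂)² = (a₁/a₂)³ ⇒ a₂ = a₁ · (T₂/T₁)^(2/3).
T₂/T₁ = 316.86 / 28342.8 = 0.0111796.
a₂ = 3e+09 · (0.0111796)^(2/3) m ≈ 1.5e+08 m = 150 Mm.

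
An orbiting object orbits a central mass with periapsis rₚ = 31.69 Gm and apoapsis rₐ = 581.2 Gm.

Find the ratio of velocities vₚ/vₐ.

Convert to SI: rₚ = 31.69 Gm = 3.169e+10 m; rₐ = 581.2 Gm = 5.812e+11 m.
Conservation of angular momentum gives rₚvₚ = rₐvₐ, so vₚ/vₐ = rₐ/rₚ.
vₚ/vₐ = 5.812e+11 / 3.169e+10 ≈ 18.34.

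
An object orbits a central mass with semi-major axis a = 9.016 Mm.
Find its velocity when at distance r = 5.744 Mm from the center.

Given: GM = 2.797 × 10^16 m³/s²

Convert to SI: a = 9.016 Mm = 9.016e+06 m; r = 5.744 Mm = 5.744e+06 m.
Vis-viva: v = √(GM · (2/r − 1/a)).
2/r − 1/a = 2/5.744e+06 − 1/9.016e+06 = 2.37275e-07 m⁻¹.
v = √(2.797e+16 · 2.37275e-07) m/s ≈ 8.147e+04 m/s = 81.47 km/s.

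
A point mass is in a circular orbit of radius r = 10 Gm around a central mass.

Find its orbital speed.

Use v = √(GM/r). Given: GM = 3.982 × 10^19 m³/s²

Convert to SI: r = 10 Gm = 1e+10 m.
For a circular orbit, gravity supplies the centripetal force, so v = √(GM / r).
v = √(3.982e+19 / 1e+10) m/s ≈ 6.31e+04 m/s = 63.1 km/s.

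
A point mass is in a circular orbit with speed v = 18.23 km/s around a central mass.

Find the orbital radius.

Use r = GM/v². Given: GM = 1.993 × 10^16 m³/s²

Convert to SI: v = 18.23 km/s = 18230 m/s.
For a circular orbit, v² = GM / r, so r = GM / v².
r = 1.993e+16 / (18230)² m ≈ 5.997e+07 m = 59.97 Mm.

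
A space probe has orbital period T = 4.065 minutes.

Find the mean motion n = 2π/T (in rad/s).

Convert to SI: T = 4.065 minutes = 243.9 s.
n = 2π / T.
n = 2π / 243.9 s ≈ 0.02576 rad/s.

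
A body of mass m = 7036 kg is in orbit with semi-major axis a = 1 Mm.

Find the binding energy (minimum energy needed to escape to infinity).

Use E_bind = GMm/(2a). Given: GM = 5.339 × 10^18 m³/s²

Convert to SI: a = 1 Mm = 1e+06 m.
Total orbital energy is E = −GMm/(2a); binding energy is E_bind = −E = GMm/(2a).
E_bind = 5.339e+18 · 7036 / (2 · 1e+06) J ≈ 1.878e+16 J = 18.78 PJ.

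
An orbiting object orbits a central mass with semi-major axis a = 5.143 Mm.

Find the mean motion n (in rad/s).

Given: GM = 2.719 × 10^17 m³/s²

Convert to SI: a = 5.143 Mm = 5.143e+06 m.
n = √(GM / a³).
n = √(2.719e+17 / (5.143e+06)³) rad/s ≈ 0.04471 rad/s.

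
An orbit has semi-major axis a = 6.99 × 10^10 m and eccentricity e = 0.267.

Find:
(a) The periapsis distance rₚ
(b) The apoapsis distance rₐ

(a) rₚ = a(1 − e) = 6.99e+10 · (1 − 0.267) = 6.99e+10 · 0.733 ≈ 5.124e+10 m = 5.124 × 10^10 m.
(b) rₐ = a(1 + e) = 6.99e+10 · (1 + 0.267) = 6.99e+10 · 1.267 ≈ 8.856e+10 m = 8.856 × 10^10 m.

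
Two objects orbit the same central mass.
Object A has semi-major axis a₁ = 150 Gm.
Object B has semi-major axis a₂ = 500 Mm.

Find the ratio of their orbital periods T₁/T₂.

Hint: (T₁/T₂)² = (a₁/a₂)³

Convert to SI: a₁ = 150 Gm = 1.5e+11 m; a₂ = 500 Mm = 5e+08 m.
From Kepler's third law, (T₁/T₂)² = (a₁/a₂)³, so T₁/T₂ = (a₁/a₂)^(3/2).
a₁/a₂ = 1.5e+11 / 5e+08 = 300.
T₁/T₂ = (300)^(3/2) ≈ 5196.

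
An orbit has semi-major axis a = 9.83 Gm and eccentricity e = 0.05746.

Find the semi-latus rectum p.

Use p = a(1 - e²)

Convert to SI: a = 9.83 Gm = 9.83e+09 m.
p = a (1 − e²).
p = 9.83e+09 · (1 − (0.05746)²) = 9.83e+09 · 0.996698 ≈ 9.798e+09 m = 9.798 Gm.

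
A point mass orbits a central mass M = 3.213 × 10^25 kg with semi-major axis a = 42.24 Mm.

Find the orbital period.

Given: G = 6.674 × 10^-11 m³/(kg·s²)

Convert to SI: a = 42.24 Mm = 4.224e+07 m.
GM = G · M = 6.674e-11 · 3.213e+25 = 2.14436e+15 m³/s².
Kepler's third law: T = 2π √(a³ / GM).
Substituting a = 4.224e+07 m and GM = 2.14436e+15 m³/s²:
T = 2π √((4.224e+07)³ / 2.14436e+15) s
T ≈ 3.725e+04 s = 10.35 hours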